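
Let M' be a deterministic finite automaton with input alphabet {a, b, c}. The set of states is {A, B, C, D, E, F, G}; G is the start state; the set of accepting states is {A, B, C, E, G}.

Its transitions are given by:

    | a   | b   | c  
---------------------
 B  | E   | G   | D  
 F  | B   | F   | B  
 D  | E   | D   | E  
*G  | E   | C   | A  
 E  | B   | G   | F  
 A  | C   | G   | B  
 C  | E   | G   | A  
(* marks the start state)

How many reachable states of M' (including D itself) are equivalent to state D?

2

Every state is reachable, so we keep all 7.
P0 = {A,B,C,E,G} | {D,F}.
Refine {A,B,C,E,G} on symbol c: members go to different blocks, giving {A,C,G} and {B,E}.
On input a, block {A,C,G} splits into {C,G} and {A}.
No further refinement is possible. Final partition (4 blocks): {C,G} | {D,F} | {B,E} | {A}.
State D belongs to the block {D,F}, which has 2 states.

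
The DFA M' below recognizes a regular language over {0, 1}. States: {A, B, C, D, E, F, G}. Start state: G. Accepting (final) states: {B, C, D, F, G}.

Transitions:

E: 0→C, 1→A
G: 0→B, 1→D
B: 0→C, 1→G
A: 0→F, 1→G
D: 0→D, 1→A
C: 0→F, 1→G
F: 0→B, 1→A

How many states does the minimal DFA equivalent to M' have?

6

Reachable states from the start: {A,B,C,D,F,G}. Unreachable: {E} — drop them.
P0 = {B,C,D,F,G} | {A}.
Split {B,C,D,F,G} by δ(·,1) → {B,C,G} and {D,F}.
Split {B,C,G} by δ(·,0) → {B,G} and {C}.
Split {B,G} by δ(·,0) → {B} and {G}.
Refine {D,F} on symbol 0: members go to different blocks, giving {D} and {F}.
No further refinement is possible. Final partition (6 blocks): {B} | {A} | {D} | {C} | {G} | {F}.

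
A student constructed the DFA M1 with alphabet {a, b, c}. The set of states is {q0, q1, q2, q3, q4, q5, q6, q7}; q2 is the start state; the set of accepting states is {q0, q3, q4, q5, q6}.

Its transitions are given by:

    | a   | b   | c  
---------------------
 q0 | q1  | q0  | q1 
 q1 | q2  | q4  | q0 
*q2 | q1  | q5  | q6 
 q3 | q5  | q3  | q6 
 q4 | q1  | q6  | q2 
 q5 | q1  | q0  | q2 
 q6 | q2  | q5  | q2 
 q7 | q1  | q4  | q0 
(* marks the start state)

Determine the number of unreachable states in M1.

2

Starting at q2 and following transitions, the reachable set is {q0, q1, q2, q4, q5, q6}. That leaves q3, q7 unreachable — 2 in total.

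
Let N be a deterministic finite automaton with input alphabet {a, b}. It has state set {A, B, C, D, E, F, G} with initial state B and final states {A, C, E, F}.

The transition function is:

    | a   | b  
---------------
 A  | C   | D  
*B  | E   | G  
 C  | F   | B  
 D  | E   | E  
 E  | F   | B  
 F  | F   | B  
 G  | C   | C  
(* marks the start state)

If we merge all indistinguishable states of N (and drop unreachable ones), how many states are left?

First remove the unreachable states {A,D}; 5 states remain.
Initial partition by acceptance: {C,E,F} | {B,G}.
On input b, block {B,G} splits into {B} and {G}.
No further refinement is possible. Final partition (3 blocks): {C,E,F} | {B} | {G}.

3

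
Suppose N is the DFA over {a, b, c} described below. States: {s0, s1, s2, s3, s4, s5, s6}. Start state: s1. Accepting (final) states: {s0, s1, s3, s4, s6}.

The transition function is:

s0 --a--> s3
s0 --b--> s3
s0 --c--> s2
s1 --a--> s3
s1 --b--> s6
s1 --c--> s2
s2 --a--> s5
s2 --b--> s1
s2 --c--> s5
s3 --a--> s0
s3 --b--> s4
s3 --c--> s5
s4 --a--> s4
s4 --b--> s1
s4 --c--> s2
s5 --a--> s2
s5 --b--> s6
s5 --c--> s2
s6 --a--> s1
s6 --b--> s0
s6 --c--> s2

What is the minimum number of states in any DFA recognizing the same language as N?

2

All states are reachable from the start state.
Initial partition by acceptance: {s0,s1,s3,s4,s6} | {s2,s5}.
Stable partition: {s0,s1,s3,s4,s6} | {s2,s5} — 2 equivalence classes.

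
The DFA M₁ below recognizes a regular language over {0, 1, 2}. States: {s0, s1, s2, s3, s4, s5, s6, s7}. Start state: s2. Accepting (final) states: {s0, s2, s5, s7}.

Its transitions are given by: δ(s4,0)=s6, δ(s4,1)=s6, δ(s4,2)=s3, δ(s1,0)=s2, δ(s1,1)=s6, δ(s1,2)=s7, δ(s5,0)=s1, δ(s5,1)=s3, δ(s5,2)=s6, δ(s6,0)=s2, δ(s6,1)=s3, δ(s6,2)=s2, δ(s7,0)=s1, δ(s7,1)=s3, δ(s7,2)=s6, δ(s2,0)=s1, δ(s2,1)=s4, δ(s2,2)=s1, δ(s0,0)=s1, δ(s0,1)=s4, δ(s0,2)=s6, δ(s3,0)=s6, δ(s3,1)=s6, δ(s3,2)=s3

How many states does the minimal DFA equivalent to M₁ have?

States {s0,s5} cannot be reached from the start state, so discard them.
P0 = {s2,s7} | {s1,s3,s4,s6}.
On input 0, block {s1,s3,s4,s6} splits into {s1,s6} and {s3,s4}.
Refine {s1,s6} on symbol 1: members go to different blocks, giving {s1} and {s6}.
Split {s2,s7} by δ(·,2) → {s2} and {s7}.
The partition is now stable with 5 blocks: {s2} | {s1} | {s3,s4} | {s6} | {s7}.

5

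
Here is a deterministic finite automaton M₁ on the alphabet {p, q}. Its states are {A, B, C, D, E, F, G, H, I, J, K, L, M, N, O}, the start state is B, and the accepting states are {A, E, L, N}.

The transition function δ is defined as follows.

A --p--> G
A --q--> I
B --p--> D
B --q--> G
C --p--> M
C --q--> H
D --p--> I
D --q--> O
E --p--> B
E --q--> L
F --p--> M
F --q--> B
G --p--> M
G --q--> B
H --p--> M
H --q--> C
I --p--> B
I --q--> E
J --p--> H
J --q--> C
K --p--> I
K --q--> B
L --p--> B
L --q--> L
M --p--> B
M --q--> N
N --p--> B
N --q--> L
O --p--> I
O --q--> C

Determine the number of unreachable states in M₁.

BFS from B reaches {B, C, D, E, G, H, I, L, M, N, O}; the 4 state(s) A, F, J, K are never visited.

4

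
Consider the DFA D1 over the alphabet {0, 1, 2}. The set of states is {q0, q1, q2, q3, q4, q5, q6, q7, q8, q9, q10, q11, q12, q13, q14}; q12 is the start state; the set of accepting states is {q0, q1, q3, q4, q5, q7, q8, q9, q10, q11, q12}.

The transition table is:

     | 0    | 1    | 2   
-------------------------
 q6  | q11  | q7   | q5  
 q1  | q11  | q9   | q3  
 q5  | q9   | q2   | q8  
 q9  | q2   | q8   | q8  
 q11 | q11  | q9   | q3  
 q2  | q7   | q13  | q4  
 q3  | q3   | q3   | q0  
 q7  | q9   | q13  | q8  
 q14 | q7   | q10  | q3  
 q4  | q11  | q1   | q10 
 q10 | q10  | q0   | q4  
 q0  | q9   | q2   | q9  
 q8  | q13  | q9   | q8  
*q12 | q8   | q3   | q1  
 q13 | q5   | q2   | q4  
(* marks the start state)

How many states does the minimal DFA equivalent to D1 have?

8

States {q6,q14} cannot be reached from the start state, so discard them.
P0 = {q0,q1,q3,q4,q5,q7,q8,q9,q10,q11,q12} | {q2,q13}.
Refine {q0,q1,q3,q4,q5,q7,q8,q9,q10,q11,q12} on symbol 0: members go to different blocks, giving {q0,q1,q3,q4,q5,q7,q10,q11,q12} and {q8,q9}.
On input 0, block {q0,q1,q3,q4,q5,q7,q10,q11,q12} splits into {q1,q3,q4,q10,q11} and {q0,q5,q7,q12}.
Refine {q1,q3,q4,q10,q11} on symbol 1: members go to different blocks, giving {q1,q11} and {q3,q4} and {q10}.
On input 1, block {q0,q5,q7,q12} splits into {q0,q5,q7} and {q12}.
On input 0, block {q3,q4} splits into {q3} and {q4}.
Stable partition: {q1,q11} | {q2,q13} | {q8,q9} | {q0,q5,q7} | {q3} | {q10} | {q12} | {q4} — 8 equivalence classes.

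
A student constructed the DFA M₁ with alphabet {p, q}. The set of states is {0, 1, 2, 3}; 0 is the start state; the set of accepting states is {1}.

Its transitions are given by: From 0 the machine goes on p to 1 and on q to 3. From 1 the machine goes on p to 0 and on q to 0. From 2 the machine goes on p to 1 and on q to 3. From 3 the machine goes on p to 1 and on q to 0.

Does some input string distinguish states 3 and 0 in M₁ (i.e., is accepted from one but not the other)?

No

Reachable states from the start: {0,1,3}. Unreachable: {2} — drop them.
P0 = {1} | {0,3}.
Stable partition: {1} | {0,3} — 2 equivalence classes.
3 and 0 lie in the same block of the stable partition, so they are equivalent — no string distinguishes them.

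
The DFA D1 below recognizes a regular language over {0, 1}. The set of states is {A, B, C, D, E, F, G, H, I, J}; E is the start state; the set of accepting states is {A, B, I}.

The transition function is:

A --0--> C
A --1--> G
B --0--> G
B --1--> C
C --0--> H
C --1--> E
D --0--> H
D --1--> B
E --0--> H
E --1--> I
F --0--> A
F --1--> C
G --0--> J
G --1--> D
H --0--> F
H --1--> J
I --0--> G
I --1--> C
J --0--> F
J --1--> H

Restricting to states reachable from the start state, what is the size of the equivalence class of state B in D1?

All states are reachable from the start state.
Initial partition by acceptance: {A,B,I} | {C,D,E,F,G,H,J}.
On input 0, block {C,D,E,F,G,H,J} splits into {C,D,E,G,H,J} and {F}.
On input 0, block {C,D,E,G,H,J} splits into {C,D,E,G} and {H,J}.
Refine {C,D,E,G} on symbol 1: members go to different blocks, giving {C,G} and {D,E}.
Stable partition: {A,B,I} | {C,G} | {F} | {H,J} | {D,E} — 5 equivalence classes.
State B belongs to the block {A,B,I}, which has 3 states.

3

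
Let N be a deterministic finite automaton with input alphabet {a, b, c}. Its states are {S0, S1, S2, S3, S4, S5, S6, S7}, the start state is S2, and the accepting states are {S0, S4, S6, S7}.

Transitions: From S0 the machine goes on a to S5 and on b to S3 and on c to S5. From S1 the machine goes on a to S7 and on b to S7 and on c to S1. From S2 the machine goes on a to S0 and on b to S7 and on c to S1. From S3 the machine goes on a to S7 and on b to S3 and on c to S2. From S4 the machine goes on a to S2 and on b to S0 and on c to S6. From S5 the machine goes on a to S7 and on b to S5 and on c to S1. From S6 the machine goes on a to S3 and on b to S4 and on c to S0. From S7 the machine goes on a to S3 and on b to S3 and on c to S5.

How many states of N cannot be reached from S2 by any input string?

BFS from S2 reaches {S0, S1, S2, S3, S5, S7}; the 2 state(s) S4, S6 are never visited.

2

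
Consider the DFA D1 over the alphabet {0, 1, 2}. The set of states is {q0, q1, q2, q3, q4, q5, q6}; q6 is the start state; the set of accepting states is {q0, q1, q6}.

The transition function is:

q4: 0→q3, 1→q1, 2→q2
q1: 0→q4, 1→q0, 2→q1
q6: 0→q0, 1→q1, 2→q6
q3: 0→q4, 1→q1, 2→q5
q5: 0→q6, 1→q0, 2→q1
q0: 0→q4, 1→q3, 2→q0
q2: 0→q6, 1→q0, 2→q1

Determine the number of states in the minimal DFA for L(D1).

Every state is reachable, so we keep all 7.
Initial partition by acceptance: {q0,q1,q6} | {q2,q3,q4,q5}.
Refine {q0,q1,q6} on symbol 0: members go to different blocks, giving {q0,q1} and {q6}.
Refine {q0,q1} on symbol 1: members go to different blocks, giving {q0} and {q1}.
Split {q2,q3,q4,q5} by δ(·,0) → {q2,q5} and {q3,q4}.
The partition is now stable with 5 blocks: {q0} | {q2,q5} | {q6} | {q1} | {q3,q4}.

5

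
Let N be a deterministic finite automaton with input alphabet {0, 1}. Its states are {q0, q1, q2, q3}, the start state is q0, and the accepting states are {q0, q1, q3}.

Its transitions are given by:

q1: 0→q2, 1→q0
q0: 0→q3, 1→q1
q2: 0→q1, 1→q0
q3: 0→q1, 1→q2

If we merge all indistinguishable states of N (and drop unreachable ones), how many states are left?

Initial partition by acceptance: {q0,q1,q3} | {q2}.
Refine {q0,q1,q3} on symbol 0: members go to different blocks, giving {q0,q3} and {q1}.
On input 0, block {q0,q3} splits into {q0} and {q3}.
Stable partition: {q0} | {q2} | {q1} | {q3} — 4 equivalence classes.

4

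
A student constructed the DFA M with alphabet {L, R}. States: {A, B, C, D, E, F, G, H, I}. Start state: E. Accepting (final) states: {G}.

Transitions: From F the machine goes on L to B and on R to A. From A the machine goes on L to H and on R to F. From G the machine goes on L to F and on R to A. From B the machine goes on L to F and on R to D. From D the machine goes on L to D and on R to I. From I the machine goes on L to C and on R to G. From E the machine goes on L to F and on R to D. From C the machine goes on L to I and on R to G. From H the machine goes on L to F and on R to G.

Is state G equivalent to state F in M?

Start with accepting vs non-accepting: {G} | {A,B,C,D,E,F,H,I}.
Refine {A,B,C,D,E,F,H,I} on symbol R: members go to different blocks, giving {A,B,D,E,F} and {C,H,I}.
Refine {A,B,D,E,F} on symbol L: members go to different blocks, giving {B,D,E,F} and {A}.
Refine {B,D,E,F} on symbol R: members go to different blocks, giving {B,E} and {D} and {F}.
Split {C,H,I} by δ(·,L) → {C,I} and {H}.
The partition is now stable with 7 blocks: {G} | {B,E} | {C,I} | {A} | {D} | {F} | {H}.
G and F end up in different blocks, so they are distinguishable. For instance, the string 'ε' is accepted from only G.

No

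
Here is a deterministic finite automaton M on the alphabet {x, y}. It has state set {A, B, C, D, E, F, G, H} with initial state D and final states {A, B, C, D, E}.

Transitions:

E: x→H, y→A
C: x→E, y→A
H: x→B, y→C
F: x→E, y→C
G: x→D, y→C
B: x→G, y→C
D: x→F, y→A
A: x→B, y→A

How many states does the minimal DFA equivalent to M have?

3

Every state is reachable, so we keep all 8.
P0 = {A,B,C,D,E} | {F,G,H}.
On input x, block {A,B,C,D,E} splits into {B,D,E} and {A,C}.
Stable partition: {B,D,E} | {F,G,H} | {A,C} — 3 equivalence classes.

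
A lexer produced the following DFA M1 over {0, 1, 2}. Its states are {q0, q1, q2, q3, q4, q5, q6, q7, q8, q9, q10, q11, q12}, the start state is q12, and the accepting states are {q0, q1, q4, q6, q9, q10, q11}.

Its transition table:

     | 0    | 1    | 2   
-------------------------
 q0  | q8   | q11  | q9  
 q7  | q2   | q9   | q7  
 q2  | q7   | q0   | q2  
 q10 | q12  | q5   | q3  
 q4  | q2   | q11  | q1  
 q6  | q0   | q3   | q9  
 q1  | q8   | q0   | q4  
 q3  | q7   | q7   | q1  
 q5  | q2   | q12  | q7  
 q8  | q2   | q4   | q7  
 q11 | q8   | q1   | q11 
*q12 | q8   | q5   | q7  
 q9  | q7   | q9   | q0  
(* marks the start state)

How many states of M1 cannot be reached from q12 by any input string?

No path from q12 leads to q3, q6, q10; the other 10 states are all reachable.

3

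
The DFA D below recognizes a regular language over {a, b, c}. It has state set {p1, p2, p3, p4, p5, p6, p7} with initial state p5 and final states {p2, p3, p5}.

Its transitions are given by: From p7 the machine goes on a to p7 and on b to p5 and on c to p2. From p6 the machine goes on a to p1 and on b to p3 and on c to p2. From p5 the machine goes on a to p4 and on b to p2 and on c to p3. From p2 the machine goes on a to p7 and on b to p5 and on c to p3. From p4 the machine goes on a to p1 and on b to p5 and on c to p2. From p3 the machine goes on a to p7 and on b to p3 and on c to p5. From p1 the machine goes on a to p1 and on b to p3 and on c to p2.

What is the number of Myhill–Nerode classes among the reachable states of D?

States {p6} cannot be reached from the start state, so discard them.
Initial partition by acceptance: {p2,p3,p5} | {p1,p4,p7}.
No further refinement is possible. Final partition (2 blocks): {p2,p3,p5} | {p1,p4,p7}.

2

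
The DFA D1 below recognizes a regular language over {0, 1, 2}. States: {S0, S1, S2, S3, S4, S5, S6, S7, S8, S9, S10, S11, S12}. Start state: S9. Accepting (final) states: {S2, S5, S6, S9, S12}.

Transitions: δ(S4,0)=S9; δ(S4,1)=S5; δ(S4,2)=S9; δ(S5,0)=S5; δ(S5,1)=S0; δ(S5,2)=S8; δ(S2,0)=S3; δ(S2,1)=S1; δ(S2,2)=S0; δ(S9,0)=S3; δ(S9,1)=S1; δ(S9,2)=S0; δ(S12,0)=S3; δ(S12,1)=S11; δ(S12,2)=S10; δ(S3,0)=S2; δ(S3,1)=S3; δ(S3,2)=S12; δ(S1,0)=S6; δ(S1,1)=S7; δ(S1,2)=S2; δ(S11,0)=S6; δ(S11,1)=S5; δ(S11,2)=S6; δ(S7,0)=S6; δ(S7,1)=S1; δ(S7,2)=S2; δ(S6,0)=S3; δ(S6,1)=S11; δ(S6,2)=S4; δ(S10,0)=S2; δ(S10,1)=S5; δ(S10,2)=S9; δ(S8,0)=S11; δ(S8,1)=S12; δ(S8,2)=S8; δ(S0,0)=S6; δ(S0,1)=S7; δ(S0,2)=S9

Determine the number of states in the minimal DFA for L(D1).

Every state is reachable, so we keep all 13.
Initial partition by acceptance: {S2,S5,S6,S9,S12} | {S0,S1,S3,S4,S7,S8,S10,S11}.
Refine {S2,S5,S6,S9,S12} on symbol 0: members go to different blocks, giving {S2,S6,S9,S12} and {S5}.
Refine {S0,S1,S3,S4,S7,S8,S10,S11} on symbol 0: members go to different blocks, giving {S0,S1,S3,S4,S7,S10,S11} and {S8}.
Split {S0,S1,S3,S4,S7,S10,S11} by δ(·,1) → {S0,S1,S3,S7} and {S4,S10,S11}.
Split {S2,S6,S9,S12} by δ(·,1) → {S2,S9} and {S6,S12}.
Refine {S0,S1,S3,S7} on symbol 0: members go to different blocks, giving {S0,S1,S7} and {S3}.
On input 0, block {S4,S10,S11} splits into {S4,S10} and {S11}.
No further refinement is possible. Final partition (8 blocks): {S2,S9} | {S0,S1,S7} | {S5} | {S8} | {S4,S10} | {S6,S12} | {S3} | {S11}.

8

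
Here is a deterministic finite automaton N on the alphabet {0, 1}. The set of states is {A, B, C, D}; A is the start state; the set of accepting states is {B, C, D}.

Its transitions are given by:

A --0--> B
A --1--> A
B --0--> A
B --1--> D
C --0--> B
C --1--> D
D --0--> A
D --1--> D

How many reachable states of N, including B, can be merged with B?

Reachable states from the start: {A,B,D}. Unreachable: {C} — drop them.
Start with accepting vs non-accepting: {B,D} | {A}.
No further refinement is possible. Final partition (2 blocks): {B,D} | {A}.
State B belongs to the block {B,D}, which has 2 states.

2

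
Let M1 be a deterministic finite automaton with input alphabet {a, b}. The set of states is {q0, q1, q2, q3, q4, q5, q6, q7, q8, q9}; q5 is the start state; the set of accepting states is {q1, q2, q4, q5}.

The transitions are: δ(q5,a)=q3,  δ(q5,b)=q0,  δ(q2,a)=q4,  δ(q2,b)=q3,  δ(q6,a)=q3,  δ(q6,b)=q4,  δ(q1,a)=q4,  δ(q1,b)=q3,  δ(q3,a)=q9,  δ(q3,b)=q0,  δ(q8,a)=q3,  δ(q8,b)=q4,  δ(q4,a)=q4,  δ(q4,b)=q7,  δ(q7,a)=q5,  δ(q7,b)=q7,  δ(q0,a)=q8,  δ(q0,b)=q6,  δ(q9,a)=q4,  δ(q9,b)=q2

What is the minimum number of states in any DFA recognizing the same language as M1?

8

First remove the unreachable states {q1}; 9 states remain.
Start with accepting vs non-accepting: {q2,q4,q5} | {q0,q3,q6,q7,q8,q9}.
Refine {q2,q4,q5} on symbol a: members go to different blocks, giving {q2,q4} and {q5}.
Refine {q0,q3,q6,q7,q8,q9} on symbol a: members go to different blocks, giving {q0,q3,q6,q8} and {q7} and {q9}.
On input b, block {q2,q4} splits into {q2} and {q4}.
On input a, block {q0,q3,q6,q8} splits into {q0,q6,q8} and {q3}.
Refine {q0,q6,q8} on symbol a: members go to different blocks, giving {q6,q8} and {q0}.
The partition is now stable with 8 blocks: {q2} | {q6,q8} | {q5} | {q7} | {q9} | {q4} | {q3} | {q0}.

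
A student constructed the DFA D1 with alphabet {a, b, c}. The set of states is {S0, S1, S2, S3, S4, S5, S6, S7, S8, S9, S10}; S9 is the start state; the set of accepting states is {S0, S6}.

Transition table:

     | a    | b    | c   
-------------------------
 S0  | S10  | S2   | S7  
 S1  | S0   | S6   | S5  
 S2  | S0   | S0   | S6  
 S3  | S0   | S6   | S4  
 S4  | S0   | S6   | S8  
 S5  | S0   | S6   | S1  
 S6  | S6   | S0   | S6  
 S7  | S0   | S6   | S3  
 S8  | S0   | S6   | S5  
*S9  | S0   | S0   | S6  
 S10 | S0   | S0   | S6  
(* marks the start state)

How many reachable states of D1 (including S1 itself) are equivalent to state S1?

Start with accepting vs non-accepting: {S0,S6} | {S1,S2,S3,S4,S5,S7,S8,S9,S10}.
Split {S0,S6} by δ(·,a) → {S0} and {S6}.
On input b, block {S1,S2,S3,S4,S5,S7,S8,S9,S10} splits into {S1,S3,S4,S5,S7,S8} and {S2,S9,S10}.
The partition is now stable with 4 blocks: {S0} | {S1,S3,S4,S5,S7,S8} | {S6} | {S2,S9,S10}.
The equivalence class containing S1 is {S1,S3,S4,S5,S7,S8}, of size 6.

6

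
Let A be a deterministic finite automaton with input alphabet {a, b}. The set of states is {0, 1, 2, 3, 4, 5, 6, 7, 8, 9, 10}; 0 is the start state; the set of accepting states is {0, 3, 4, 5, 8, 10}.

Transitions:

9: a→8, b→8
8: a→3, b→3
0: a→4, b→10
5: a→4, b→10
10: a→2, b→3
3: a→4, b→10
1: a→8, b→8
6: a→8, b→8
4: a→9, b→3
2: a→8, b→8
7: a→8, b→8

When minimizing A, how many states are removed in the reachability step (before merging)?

Starting at 0 and following transitions, the reachable set is {0, 2, 3, 4, 8, 9, 10}. That leaves 1, 5, 6, 7 unreachable — 4 in total.

4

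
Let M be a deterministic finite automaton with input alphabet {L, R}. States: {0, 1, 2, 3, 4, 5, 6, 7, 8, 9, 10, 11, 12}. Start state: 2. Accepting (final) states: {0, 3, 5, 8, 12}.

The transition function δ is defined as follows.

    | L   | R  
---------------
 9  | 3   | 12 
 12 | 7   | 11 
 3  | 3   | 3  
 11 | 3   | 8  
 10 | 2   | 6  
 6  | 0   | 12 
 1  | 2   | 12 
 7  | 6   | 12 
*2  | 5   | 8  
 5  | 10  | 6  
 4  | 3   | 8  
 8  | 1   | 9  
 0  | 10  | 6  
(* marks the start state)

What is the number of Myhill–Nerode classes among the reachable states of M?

States {4} cannot be reached from the start state, so discard them.
P0 = {0,3,5,8,12} | {1,2,6,7,9,10,11}.
Split {0,3,5,8,12} by δ(·,L) → {0,5,8,12} and {3}.
On input L, block {1,2,6,7,9,10,11} splits into {1,7,10} and {2,6} and {9,11}.
Split {0,5,8,12} by δ(·,R) → {0,5} and {8,12}.
On input R, block {1,7,10} splits into {1,7} and {10}.
No further refinement is possible. Final partition (7 blocks): {0,5} | {1,7} | {3} | {2,6} | {9,11} | {8,12} | {10}.

7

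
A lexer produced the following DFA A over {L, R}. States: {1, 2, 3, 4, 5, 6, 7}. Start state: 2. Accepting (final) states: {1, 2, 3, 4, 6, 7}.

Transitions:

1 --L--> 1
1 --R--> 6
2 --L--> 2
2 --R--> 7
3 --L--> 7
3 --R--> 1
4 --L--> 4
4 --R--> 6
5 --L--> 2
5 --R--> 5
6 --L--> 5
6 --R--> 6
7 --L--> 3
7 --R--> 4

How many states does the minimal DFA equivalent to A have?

5

All states are reachable from the start state.
Start with accepting vs non-accepting: {1,2,3,4,6,7} | {5}.
Refine {1,2,3,4,6,7} on symbol L: members go to different blocks, giving {1,2,3,4,7} and {6}.
Split {1,2,3,4,7} by δ(·,R) → {2,3,7} and {1,4}.
Refine {2,3,7} on symbol R: members go to different blocks, giving {3,7} and {2}.
No further refinement is possible. Final partition (5 blocks): {3,7} | {5} | {6} | {1,4} | {2}.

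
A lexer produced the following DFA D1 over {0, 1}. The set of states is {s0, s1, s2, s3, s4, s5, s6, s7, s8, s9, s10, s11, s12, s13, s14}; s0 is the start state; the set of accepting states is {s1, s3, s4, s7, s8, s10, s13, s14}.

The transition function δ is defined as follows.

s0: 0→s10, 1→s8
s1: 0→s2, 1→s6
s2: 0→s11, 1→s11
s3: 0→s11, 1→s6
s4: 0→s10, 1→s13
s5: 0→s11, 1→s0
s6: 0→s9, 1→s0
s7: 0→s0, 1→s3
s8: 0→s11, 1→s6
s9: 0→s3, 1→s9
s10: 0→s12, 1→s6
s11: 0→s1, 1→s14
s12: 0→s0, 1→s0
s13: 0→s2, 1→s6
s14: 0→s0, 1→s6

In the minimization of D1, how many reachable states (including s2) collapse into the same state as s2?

2

Reachable states from the start: {s0,s1,s2,s3,s6,s8,s9,s10,s11,s12,s14}. Unreachable: {s4,s5,s7,s13} — drop them.
Initial partition by acceptance: {s1,s3,s8,s10,s14} | {s0,s2,s6,s9,s11,s12}.
On input 0, block {s0,s2,s6,s9,s11,s12} splits into {s0,s9,s11} and {s2,s6,s12}.
Refine {s1,s3,s8,s10,s14} on symbol 0: members go to different blocks, giving {s3,s8,s14} and {s1,s10}.
Refine {s0,s9,s11} on symbol 0: members go to different blocks, giving {s0,s11} and {s9}.
Refine {s2,s6,s12} on symbol 0: members go to different blocks, giving {s2,s12} and {s6}.
The partition is now stable with 6 blocks: {s3,s8,s14} | {s0,s11} | {s2,s12} | {s1,s10} | {s9} | {s6}.
The equivalence class containing s2 is {s2,s12}, of size 2.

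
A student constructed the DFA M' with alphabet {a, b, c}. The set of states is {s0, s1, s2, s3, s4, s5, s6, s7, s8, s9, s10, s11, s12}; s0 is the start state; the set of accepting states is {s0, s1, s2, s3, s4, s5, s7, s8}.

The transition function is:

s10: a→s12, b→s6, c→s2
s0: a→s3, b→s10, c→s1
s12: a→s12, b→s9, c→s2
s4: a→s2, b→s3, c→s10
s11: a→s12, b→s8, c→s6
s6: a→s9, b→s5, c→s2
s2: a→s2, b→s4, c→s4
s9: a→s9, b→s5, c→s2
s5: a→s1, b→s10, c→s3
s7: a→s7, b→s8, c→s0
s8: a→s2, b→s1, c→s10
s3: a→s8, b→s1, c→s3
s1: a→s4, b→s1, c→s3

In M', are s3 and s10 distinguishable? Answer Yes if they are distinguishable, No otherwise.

Yes

States {s7,s11} cannot be reached from the start state, so discard them.
P0 = {s0,s1,s2,s3,s4,s5,s8} | {s6,s9,s10,s12}.
Refine {s0,s1,s2,s3,s4,s5,s8} on symbol b: members go to different blocks, giving {s1,s2,s3,s4,s8} and {s0,s5}.
On input c, block {s1,s2,s3,s4,s8} splits into {s1,s2,s3} and {s4,s8}.
On input a, block {s1,s2,s3} splits into {s1,s3} and {s2}.
Split {s6,s9,s10,s12} by δ(·,b) → {s6,s9} and {s10,s12}.
No further refinement is possible. Final partition (6 blocks): {s1,s3} | {s6,s9} | {s0,s5} | {s4,s8} | {s2} | {s10,s12}.
s3 and s10 end up in different blocks, so they are distinguishable. For instance, the string 'ε' is accepted from only s3.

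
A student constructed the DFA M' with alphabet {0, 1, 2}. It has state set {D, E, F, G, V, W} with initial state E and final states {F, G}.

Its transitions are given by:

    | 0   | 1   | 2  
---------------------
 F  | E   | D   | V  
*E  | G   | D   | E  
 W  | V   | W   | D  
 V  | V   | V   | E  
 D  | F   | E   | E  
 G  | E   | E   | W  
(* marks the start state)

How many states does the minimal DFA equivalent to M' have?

3

Every state is reachable, so we keep all 6.
P0 = {F,G} | {D,E,V,W}.
Refine {D,E,V,W} on symbol 0: members go to different blocks, giving {V,W} and {D,E}.
Stable partition: {F,G} | {V,W} | {D,E} — 3 equivalence classes.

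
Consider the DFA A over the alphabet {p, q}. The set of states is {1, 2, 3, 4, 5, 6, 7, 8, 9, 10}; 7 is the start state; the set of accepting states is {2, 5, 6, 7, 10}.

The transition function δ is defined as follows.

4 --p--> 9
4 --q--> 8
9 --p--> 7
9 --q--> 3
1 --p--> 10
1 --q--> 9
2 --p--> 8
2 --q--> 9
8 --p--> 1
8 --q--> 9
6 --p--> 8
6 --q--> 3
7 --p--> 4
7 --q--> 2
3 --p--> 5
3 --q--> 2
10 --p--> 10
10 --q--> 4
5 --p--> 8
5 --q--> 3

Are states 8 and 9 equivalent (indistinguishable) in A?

States {6} cannot be reached from the start state, so discard them.
Initial partition by acceptance: {2,5,7,10} | {1,3,4,8,9}.
Refine {2,5,7,10} on symbol p: members go to different blocks, giving {2,5,7} and {10}.
Split {2,5,7} by δ(·,q) → {2,5} and {7}.
Split {1,3,4,8,9} by δ(·,p) → {4,8} and {1} and {3} and {9}.
Refine {2,5} on symbol q: members go to different blocks, giving {2} and {5}.
On input p, block {4,8} splits into {4} and {8}.
Stable partition: {2} | {4} | {10} | {7} | {1} | {3} | {9} | {5} | {8} — 9 equivalence classes.
8 and 9 end up in different blocks, so they are distinguishable. For instance, the string 'p' is accepted from only 9.

No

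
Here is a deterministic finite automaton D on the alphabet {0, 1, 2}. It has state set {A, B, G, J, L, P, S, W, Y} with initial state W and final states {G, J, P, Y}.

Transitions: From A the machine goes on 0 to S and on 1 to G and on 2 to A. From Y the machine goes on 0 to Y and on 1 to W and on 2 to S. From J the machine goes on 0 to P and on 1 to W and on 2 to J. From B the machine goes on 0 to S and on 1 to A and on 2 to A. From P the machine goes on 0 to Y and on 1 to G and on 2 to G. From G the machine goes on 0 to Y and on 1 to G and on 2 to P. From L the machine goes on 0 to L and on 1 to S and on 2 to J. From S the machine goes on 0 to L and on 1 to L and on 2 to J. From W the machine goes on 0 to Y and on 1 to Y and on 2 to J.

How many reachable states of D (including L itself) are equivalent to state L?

Reachable states from the start: {G,J,L,P,S,W,Y}. Unreachable: {A,B} — drop them.
Initial partition by acceptance: {G,J,P,Y} | {L,S,W}.
Split {G,J,P,Y} by δ(·,1) → {G,P} and {J,Y}.
Refine {L,S,W} on symbol 0: members go to different blocks, giving {L,S} and {W}.
On input 0, block {J,Y} splits into {Y} and {J}.
No further refinement is possible. Final partition (5 blocks): {G,P} | {L,S} | {Y} | {W} | {J}.
The equivalence class containing L is {L,S}, of size 2.

2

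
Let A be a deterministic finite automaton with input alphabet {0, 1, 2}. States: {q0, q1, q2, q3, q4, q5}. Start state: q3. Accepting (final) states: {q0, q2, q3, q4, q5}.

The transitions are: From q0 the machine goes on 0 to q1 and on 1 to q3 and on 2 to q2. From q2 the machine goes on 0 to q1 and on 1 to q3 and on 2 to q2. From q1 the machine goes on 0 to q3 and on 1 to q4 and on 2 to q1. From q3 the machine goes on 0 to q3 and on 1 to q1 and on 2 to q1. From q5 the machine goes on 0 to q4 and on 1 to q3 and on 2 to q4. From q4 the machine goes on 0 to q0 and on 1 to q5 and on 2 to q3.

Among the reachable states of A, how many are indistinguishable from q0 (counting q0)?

Every state is reachable, so we keep all 6.
Start with accepting vs non-accepting: {q0,q2,q3,q4,q5} | {q1}.
Split {q0,q2,q3,q4,q5} by δ(·,0) → {q3,q4,q5} and {q0,q2}.
On input 0, block {q3,q4,q5} splits into {q3,q5} and {q4}.
Refine {q3,q5} on symbol 0: members go to different blocks, giving {q3} and {q5}.
The partition is now stable with 5 blocks: {q3} | {q1} | {q0,q2} | {q4} | {q5}.
State q0 belongs to the block {q0,q2}, which has 2 states.

2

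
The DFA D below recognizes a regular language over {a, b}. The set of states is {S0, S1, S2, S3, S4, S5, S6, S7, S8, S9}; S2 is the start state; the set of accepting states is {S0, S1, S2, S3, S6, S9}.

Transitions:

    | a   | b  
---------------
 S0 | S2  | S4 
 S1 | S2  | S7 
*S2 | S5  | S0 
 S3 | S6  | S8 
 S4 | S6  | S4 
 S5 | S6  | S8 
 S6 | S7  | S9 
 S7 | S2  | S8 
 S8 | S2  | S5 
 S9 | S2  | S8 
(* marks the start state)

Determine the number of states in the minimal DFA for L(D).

3

First remove the unreachable states {S1,S3}; 8 states remain.
Start with accepting vs non-accepting: {S0,S2,S6,S9} | {S4,S5,S7,S8}.
Split {S0,S2,S6,S9} by δ(·,a) → {S0,S9} and {S2,S6}.
The partition is now stable with 3 blocks: {S0,S9} | {S4,S5,S7,S8} | {S2,S6}.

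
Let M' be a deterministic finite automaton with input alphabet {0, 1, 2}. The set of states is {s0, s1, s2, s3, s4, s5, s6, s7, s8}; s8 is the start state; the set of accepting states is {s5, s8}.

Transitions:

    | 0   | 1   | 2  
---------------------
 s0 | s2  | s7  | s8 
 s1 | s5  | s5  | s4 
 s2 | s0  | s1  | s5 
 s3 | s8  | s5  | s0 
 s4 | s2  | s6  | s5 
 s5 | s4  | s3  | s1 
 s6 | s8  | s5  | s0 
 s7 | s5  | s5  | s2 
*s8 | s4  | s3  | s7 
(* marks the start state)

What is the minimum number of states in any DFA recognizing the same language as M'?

Initial partition by acceptance: {s5,s8} | {s0,s1,s2,s3,s4,s6,s7}.
Refine {s0,s1,s2,s3,s4,s6,s7} on symbol 0: members go to different blocks, giving {s1,s3,s6,s7} and {s0,s2,s4}.
Stable partition: {s5,s8} | {s1,s3,s6,s7} | {s0,s2,s4} — 3 equivalence classes.

3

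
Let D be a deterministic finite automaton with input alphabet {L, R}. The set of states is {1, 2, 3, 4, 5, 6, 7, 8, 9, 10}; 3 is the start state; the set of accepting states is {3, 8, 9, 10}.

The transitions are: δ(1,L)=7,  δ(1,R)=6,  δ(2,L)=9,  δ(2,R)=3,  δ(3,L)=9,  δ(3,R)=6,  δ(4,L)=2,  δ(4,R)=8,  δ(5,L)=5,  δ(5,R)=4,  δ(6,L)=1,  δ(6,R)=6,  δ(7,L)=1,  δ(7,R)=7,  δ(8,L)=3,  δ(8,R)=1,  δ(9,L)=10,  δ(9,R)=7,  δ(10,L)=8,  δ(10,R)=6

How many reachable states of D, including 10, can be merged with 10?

Reachable states from the start: {1,3,6,7,8,9,10}. Unreachable: {2,4,5} — drop them.
Initial partition by acceptance: {3,8,9,10} | {1,6,7}.
The partition is now stable with 2 blocks: {3,8,9,10} | {1,6,7}.
State 10 belongs to the block {3,8,9,10}, which has 4 states.

4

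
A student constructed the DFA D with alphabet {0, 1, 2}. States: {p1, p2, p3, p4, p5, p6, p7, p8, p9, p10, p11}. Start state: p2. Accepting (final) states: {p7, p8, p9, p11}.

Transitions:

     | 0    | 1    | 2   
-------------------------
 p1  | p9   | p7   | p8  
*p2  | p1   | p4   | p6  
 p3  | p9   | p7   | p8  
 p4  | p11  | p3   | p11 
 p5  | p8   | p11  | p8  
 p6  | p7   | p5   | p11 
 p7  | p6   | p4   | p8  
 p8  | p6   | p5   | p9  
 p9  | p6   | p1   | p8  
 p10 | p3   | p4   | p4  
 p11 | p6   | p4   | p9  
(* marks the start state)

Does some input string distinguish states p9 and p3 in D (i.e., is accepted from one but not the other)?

States {p10} cannot be reached from the start state, so discard them.
Initial partition by acceptance: {p7,p8,p9,p11} | {p1,p2,p3,p4,p5,p6}.
Split {p1,p2,p3,p4,p5,p6} by δ(·,0) → {p1,p3,p4,p5,p6} and {p2}.
Refine {p1,p3,p4,p5,p6} on symbol 1: members go to different blocks, giving {p1,p3,p5} and {p4,p6}.
Refine {p7,p8,p9,p11} on symbol 1: members go to different blocks, giving {p7,p11} and {p8,p9}.
No further refinement is possible. Final partition (5 blocks): {p7,p11} | {p1,p3,p5} | {p2} | {p4,p6} | {p8,p9}.
p9 and p3 end up in different blocks, so they are distinguishable. For instance, the string 'ε' is accepted from only p9.

Yes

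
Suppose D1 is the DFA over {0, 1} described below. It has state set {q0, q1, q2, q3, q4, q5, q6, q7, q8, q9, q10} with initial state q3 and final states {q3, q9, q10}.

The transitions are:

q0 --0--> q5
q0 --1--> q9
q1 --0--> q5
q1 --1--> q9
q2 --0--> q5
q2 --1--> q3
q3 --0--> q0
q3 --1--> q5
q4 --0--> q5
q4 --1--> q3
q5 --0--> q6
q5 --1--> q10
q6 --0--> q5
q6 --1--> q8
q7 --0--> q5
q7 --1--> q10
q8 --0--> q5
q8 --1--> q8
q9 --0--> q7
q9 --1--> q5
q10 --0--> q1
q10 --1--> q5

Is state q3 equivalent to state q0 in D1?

No

Reachable states from the start: {q0,q1,q3,q5,q6,q7,q8,q9,q10}. Unreachable: {q2,q4} — drop them.
P0 = {q3,q9,q10} | {q0,q1,q5,q6,q7,q8}.
On input 1, block {q0,q1,q5,q6,q7,q8} splits into {q0,q1,q5,q7} and {q6,q8}.
On input 0, block {q0,q1,q5,q7} splits into {q0,q1,q7} and {q5}.
No further refinement is possible. Final partition (4 blocks): {q3,q9,q10} | {q0,q1,q7} | {q6,q8} | {q5}.
q3 and q0 end up in different blocks, so they are distinguishable. For instance, the string 'ε' is accepted from only q3.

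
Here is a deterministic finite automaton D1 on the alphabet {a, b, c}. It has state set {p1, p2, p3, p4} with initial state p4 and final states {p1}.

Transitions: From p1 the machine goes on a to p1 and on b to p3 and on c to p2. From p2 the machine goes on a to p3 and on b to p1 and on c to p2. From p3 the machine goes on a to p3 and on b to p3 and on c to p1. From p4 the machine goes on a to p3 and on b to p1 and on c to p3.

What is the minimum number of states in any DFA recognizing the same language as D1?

All states are reachable from the start state.
Initial partition by acceptance: {p1} | {p2,p3,p4}.
On input b, block {p2,p3,p4} splits into {p2,p4} and {p3}.
On input c, block {p2,p4} splits into {p2} and {p4}.
No further refinement is possible. Final partition (4 blocks): {p1} | {p2} | {p3} | {p4}.

4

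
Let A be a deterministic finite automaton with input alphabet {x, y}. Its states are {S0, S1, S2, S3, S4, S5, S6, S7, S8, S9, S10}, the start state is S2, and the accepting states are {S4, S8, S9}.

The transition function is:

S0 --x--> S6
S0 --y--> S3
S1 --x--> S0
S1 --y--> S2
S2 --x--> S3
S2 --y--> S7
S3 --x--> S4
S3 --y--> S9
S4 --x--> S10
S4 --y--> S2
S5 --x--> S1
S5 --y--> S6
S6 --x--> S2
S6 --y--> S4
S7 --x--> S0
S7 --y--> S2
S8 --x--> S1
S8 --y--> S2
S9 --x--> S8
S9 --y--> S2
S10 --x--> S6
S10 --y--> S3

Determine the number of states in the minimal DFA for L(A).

8

Reachable states from the start: {S0,S1,S2,S3,S4,S6,S7,S8,S9,S10}. Unreachable: {S5} — drop them.
Start with accepting vs non-accepting: {S4,S8,S9} | {S0,S1,S2,S3,S6,S7,S10}.
On input x, block {S4,S8,S9} splits into {S4,S8} and {S9}.
Split {S0,S1,S2,S3,S6,S7,S10} by δ(·,x) → {S0,S1,S2,S6,S7,S10} and {S3}.
Refine {S0,S1,S2,S6,S7,S10} on symbol x: members go to different blocks, giving {S0,S1,S6,S7,S10} and {S2}.
Split {S0,S1,S6,S7,S10} by δ(·,x) → {S0,S1,S7,S10} and {S6}.
Split {S0,S1,S7,S10} by δ(·,x) → {S0,S10} and {S1,S7}.
Split {S4,S8} by δ(·,x) → {S4} and {S8}.
No further refinement is possible. Final partition (8 blocks): {S4} | {S0,S10} | {S9} | {S3} | {S2} | {S6} | {S1,S7} | {S8}.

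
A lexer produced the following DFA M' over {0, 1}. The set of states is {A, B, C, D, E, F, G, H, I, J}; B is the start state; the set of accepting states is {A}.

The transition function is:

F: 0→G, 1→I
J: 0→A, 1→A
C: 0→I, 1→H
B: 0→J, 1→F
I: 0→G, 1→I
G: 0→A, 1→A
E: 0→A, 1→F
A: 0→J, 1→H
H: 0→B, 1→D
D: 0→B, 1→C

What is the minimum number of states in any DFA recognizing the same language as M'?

4

Reachable states from the start: {A,B,C,D,F,G,H,I,J}. Unreachable: {E} — drop them.
P0 = {A} | {B,C,D,F,G,H,I,J}.
Refine {B,C,D,F,G,H,I,J} on symbol 0: members go to different blocks, giving {B,C,D,F,H,I} and {G,J}.
Refine {B,C,D,F,H,I} on symbol 0: members go to different blocks, giving {B,F,I} and {C,D,H}.
The partition is now stable with 4 blocks: {A} | {B,F,I} | {G,J} | {C,D,H}.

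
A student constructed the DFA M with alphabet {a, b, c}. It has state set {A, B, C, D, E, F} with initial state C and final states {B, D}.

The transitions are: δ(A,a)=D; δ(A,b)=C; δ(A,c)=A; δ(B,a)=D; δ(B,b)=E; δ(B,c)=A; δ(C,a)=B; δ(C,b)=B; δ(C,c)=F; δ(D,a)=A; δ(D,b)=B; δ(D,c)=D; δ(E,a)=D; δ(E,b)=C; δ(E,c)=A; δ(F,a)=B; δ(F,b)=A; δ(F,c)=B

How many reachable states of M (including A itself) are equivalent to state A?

2

Initial partition by acceptance: {B,D} | {A,C,E,F}.
Split {B,D} by δ(·,a) → {B} and {D}.
Refine {A,C,E,F} on symbol a: members go to different blocks, giving {A,E} and {C,F}.
On input b, block {C,F} splits into {C} and {F}.
The partition is now stable with 5 blocks: {B} | {A,E} | {D} | {C} | {F}.
The equivalence class containing A is {A,E}, of size 2.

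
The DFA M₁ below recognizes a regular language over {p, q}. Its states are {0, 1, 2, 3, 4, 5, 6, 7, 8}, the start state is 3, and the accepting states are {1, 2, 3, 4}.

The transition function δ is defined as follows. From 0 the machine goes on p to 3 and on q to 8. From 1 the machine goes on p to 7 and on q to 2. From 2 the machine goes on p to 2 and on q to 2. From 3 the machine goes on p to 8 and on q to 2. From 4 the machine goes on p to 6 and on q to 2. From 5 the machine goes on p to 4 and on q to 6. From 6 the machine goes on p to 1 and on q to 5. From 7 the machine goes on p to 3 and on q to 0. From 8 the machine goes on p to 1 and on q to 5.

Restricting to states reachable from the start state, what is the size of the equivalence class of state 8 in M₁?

5

Every state is reachable, so we keep all 9.
Start with accepting vs non-accepting: {1,2,3,4} | {0,5,6,7,8}.
On input p, block {1,2,3,4} splits into {1,3,4} and {2}.
The partition is now stable with 3 blocks: {1,3,4} | {0,5,6,7,8} | {2}.
State 8 belongs to the block {0,5,6,7,8}, which has 5 states.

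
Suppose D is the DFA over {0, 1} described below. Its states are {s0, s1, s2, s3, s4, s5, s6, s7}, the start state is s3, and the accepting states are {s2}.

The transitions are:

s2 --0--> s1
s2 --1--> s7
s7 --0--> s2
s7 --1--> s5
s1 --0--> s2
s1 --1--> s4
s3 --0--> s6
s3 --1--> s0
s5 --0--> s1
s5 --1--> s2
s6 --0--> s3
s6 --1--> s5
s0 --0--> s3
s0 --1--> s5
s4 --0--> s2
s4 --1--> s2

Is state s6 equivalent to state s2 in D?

No

Every state is reachable, so we keep all 8.
Initial partition by acceptance: {s2} | {s0,s1,s3,s4,s5,s6,s7}.
Split {s0,s1,s3,s4,s5,s6,s7} by δ(·,0) → {s0,s3,s5,s6} and {s1,s4,s7}.
Refine {s0,s3,s5,s6} on symbol 0: members go to different blocks, giving {s0,s3,s6} and {s5}.
Refine {s0,s3,s6} on symbol 1: members go to different blocks, giving {s0,s6} and {s3}.
Split {s1,s4,s7} by δ(·,1) → {s1} and {s4} and {s7}.
Stable partition: {s2} | {s0,s6} | {s1} | {s5} | {s3} | {s4} | {s7} — 7 equivalence classes.
s6 and s2 end up in different blocks, so they are distinguishable. For instance, the string 'ε' is accepted from only s2.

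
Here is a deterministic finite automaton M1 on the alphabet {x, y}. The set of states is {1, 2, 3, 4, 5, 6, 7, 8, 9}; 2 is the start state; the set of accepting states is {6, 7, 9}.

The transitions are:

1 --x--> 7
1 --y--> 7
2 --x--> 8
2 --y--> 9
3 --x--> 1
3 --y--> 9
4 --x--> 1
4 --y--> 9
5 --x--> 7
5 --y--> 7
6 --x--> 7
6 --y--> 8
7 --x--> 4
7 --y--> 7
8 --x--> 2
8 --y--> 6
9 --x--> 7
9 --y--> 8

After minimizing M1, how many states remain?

5

Reachable states from the start: {1,2,4,6,7,8,9}. Unreachable: {3,5} — drop them.
P0 = {6,7,9} | {1,2,4,8}.
Refine {6,7,9} on symbol x: members go to different blocks, giving {6,9} and {7}.
On input x, block {1,2,4,8} splits into {2,4,8} and {1}.
On input x, block {2,4,8} splits into {2,8} and {4}.
No further refinement is possible. Final partition (5 blocks): {6,9} | {2,8} | {7} | {1} | {4}.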